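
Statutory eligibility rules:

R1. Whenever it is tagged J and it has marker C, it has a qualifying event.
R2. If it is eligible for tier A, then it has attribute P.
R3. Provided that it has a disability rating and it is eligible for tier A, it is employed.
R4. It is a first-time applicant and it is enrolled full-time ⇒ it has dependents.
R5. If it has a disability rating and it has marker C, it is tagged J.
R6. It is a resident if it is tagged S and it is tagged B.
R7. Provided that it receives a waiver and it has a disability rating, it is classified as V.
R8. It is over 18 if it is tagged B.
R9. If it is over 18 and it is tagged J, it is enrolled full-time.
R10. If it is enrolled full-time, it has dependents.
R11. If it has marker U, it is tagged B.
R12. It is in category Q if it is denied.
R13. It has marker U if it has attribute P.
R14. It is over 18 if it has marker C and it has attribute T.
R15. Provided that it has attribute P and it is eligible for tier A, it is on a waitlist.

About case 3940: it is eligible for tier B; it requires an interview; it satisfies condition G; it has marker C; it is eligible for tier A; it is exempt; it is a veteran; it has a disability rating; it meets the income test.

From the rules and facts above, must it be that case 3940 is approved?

Forward chaining from the given facts derives: has attribute P, is employed, is tagged J, has marker U, is on a waitlist, has a qualifying event, is tagged B, is over 18, is enrolled full-time, has dependents.
No rule has "it is approved" as its conclusion, and it is not among the given facts.

No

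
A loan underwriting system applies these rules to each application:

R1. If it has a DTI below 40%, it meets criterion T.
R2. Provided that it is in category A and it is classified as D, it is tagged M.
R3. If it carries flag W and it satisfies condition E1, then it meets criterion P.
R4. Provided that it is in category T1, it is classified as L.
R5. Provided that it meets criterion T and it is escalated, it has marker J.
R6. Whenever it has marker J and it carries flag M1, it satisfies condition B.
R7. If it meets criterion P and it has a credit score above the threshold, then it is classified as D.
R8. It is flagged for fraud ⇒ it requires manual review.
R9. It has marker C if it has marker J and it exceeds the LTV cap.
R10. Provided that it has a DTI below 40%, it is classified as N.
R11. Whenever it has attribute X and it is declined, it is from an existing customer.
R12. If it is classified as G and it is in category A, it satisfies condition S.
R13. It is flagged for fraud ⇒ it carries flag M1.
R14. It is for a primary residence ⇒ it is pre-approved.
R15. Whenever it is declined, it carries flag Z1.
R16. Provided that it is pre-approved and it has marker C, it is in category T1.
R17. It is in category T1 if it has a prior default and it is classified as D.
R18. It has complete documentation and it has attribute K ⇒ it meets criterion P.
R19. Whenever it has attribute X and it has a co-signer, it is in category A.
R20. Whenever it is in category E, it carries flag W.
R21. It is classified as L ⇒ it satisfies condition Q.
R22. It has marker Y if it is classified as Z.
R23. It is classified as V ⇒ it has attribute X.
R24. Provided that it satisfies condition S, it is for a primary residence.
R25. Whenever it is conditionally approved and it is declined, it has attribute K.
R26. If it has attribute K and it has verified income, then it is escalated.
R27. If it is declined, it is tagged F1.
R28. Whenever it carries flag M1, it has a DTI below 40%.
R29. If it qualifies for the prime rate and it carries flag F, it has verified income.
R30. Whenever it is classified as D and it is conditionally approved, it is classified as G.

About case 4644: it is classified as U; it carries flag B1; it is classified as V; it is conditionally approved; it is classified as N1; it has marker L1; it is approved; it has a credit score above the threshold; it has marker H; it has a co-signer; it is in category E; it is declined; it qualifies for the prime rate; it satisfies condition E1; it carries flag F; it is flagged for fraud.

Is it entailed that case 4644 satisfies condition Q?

Forward chaining from the given facts derives: requires manual review, carries flag M1, carries flag Z1, carries flag W, has attribute X, has attribute K, is tagged F1, has a DTI below 40%, has verified income, meets criterion T, meets criterion P, is classified as D, is classified as N, is from an existing customer, is in category A, is escalated, is classified as G, is tagged M, has marker J, satisfies condition B, satisfies condition S, is for a primary residence, is pre-approved.
The only rule concluding "it satisfies condition Q" is R21, which needs "it is classified as L"; that is never established.

No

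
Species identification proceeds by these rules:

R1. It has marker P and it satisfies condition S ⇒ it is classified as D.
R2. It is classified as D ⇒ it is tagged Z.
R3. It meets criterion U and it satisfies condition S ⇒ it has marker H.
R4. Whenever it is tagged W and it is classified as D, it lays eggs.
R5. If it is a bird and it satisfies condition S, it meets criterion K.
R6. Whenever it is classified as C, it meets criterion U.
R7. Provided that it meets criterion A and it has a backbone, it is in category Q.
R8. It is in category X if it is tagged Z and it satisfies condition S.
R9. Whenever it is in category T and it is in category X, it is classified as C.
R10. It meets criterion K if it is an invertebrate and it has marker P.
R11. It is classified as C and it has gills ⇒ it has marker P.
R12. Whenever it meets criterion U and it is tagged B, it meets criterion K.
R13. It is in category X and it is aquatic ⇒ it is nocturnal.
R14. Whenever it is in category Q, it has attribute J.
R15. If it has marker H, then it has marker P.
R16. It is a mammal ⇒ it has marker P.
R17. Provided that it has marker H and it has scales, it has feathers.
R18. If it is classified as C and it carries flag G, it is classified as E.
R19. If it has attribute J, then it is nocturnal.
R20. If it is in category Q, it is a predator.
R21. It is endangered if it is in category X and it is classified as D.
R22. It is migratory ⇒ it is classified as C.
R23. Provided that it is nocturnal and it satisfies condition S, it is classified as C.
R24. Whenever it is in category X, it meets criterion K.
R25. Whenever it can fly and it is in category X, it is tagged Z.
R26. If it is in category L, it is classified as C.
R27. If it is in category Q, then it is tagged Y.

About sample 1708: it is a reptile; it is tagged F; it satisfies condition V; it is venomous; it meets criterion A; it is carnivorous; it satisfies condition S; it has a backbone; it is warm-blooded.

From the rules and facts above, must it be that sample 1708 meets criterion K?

Yes

By R7 (it meets criterion A, it has a backbone): it is in category Q.
By R14 (it is in category Q): it has attribute J.
By R19 (it has attribute J): it is nocturnal.
By R23 (it is nocturnal, it satisfies condition S): it is classified as C.
By R6 (it is classified as C): it meets criterion U.
By R3 (it meets criterion U, it satisfies condition S): it has marker H.
By R15 (it has marker H): it has marker P.
By R1 (it has marker P, it satisfies condition S): it is classified as D.
By R2 (it is classified as D): it is tagged Z.
By R8 (it is tagged Z, it satisfies condition S): it is in category X.
By R24 (it is in category X): it meets criterion K.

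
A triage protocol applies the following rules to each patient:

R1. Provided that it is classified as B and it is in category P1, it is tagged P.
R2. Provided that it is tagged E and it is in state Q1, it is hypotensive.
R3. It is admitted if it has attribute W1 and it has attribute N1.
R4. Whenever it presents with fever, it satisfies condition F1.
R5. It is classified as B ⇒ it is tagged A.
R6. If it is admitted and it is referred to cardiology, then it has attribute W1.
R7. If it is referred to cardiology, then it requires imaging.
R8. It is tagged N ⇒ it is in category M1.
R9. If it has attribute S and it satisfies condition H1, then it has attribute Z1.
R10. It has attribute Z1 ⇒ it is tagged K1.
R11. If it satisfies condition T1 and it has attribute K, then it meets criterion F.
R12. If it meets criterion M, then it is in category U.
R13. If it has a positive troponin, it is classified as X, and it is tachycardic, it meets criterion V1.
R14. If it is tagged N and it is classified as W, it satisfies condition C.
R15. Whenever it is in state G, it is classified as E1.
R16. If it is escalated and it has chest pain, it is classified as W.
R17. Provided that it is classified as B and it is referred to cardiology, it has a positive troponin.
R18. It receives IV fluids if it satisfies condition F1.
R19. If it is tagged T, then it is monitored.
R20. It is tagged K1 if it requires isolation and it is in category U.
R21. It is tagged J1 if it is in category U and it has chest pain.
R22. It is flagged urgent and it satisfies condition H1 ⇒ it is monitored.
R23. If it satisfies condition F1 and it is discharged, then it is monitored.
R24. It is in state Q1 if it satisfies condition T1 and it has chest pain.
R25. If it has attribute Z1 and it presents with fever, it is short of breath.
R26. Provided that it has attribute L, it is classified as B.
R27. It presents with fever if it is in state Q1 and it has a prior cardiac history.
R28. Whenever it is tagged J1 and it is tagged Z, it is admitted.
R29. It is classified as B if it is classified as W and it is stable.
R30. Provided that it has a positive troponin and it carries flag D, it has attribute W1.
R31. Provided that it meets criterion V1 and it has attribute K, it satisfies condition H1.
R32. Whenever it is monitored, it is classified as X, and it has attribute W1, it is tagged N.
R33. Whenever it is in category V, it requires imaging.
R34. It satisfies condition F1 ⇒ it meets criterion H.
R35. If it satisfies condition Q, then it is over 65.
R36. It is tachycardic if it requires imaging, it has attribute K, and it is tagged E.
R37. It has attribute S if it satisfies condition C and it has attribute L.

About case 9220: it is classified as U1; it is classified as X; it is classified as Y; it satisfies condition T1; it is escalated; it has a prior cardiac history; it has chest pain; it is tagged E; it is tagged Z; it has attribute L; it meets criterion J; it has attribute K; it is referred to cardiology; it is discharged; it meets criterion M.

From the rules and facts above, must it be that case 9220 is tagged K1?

By R7 (it is referred to cardiology): it requires imaging.
By R12 (it meets criterion M): it is in category U.
By R16 (it is escalated, it has chest pain): it is classified as W.
By R21 (it is in category U, it has chest pain): it is tagged J1.
By R24 (it satisfies condition T1, it has chest pain): it is in state Q1.
By R26 (it has attribute L): it is classified as B.
By R27 (it is in state Q1, it has a prior cardiac history): it presents with fever.
By R28 (it is tagged J1, it is tagged Z): it is admitted.
By R36 (it requires imaging, it has attribute K, it is tagged E): it is tachycardic.
By R4 (it presents with fever): it satisfies condition F1.
By R6 (it is admitted, it is referred to cardiology): it has attribute W1.
By R17 (it is classified as B, it is referred to cardiology): it has a positive troponin.
By R23 (it satisfies condition F1, it is discharged): it is monitored.
By R32 (it is monitored, it is classified as X, it has attribute W1): it is tagged N.
By R13 (it has a positive troponin, it is classified as X, it is tachycardic): it meets criterion V1.
By R14 (it is tagged N, it is classified as W): it satisfies condition C.
By R31 (it meets criterion V1, it has attribute K): it satisfies condition H1.
By R37 (it satisfies condition C, it has attribute L): it has attribute S.
By R9 (it has attribute S, it satisfies condition H1): it has attribute Z1.
By R10 (it has attribute Z1): it is tagged K1.

Yes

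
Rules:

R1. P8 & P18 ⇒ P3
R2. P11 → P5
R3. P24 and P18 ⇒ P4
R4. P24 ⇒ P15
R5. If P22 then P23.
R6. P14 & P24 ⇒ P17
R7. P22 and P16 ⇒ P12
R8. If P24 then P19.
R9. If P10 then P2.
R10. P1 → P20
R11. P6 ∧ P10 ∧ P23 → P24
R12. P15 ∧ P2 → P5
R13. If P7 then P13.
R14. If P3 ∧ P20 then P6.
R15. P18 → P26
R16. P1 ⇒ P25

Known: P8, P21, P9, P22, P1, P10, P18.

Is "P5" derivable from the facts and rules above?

P3  (by R1: P8, P18)
P23  (by R5: P22)
P2  (by R9: P10)
P20  (by R10: P1)
P6  (by R14: P3, P20)
P24  (by R11: P6, P10, P23)
P15  (by R4: P24)
P5  (by R12: P15, P2)

Yes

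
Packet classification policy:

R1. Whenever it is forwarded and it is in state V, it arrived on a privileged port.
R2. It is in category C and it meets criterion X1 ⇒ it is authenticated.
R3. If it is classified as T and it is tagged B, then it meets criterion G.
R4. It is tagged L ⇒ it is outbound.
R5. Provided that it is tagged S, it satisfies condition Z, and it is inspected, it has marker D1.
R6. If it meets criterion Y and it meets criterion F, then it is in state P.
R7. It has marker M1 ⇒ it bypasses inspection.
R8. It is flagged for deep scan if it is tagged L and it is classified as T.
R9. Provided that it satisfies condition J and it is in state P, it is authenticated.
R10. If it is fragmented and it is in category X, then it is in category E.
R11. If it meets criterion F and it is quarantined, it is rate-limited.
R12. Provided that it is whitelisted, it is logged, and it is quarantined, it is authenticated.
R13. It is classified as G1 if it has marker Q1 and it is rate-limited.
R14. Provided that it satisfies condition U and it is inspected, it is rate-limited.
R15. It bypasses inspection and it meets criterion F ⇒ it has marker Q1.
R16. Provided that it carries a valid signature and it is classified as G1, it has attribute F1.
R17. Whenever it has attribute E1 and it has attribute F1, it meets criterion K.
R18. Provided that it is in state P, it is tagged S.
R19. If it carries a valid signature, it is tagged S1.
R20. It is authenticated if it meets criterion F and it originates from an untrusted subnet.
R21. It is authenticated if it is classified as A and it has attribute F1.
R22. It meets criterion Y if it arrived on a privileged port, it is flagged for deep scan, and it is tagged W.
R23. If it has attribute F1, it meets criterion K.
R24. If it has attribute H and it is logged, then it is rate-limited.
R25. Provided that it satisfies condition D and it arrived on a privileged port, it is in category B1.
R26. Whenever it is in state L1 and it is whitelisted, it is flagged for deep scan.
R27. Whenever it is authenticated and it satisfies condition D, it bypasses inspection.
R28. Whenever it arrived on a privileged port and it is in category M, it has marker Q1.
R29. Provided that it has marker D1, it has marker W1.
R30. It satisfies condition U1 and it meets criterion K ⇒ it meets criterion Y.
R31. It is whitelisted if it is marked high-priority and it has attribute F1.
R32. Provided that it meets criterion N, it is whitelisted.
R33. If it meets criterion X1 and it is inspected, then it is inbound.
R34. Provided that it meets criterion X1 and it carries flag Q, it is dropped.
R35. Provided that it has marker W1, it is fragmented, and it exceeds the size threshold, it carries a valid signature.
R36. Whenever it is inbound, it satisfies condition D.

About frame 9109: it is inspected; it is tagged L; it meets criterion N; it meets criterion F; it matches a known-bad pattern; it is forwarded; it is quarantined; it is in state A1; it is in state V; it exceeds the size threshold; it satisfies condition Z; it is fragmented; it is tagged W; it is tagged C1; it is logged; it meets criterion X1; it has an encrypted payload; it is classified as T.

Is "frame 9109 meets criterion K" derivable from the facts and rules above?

Yes

By R1 (it is forwarded, it is in state V): it arrived on a privileged port.
By R8 (it is tagged L, it is classified as T): it is flagged for deep scan.
By R11 (it meets criterion F, it is quarantined): it is rate-limited.
By R22 (it arrived on a privileged port, it is flagged for deep scan, it is tagged W): it meets criterion Y.
By R32 (it meets criterion N): it is whitelisted.
By R33 (it meets criterion X1, it is inspected): it is inbound.
By R36 (it is inbound): it satisfies condition D.
By R6 (it meets criterion Y, it meets criterion F): it is in state P.
By R12 (it is whitelisted, it is logged, it is quarantined): it is authenticated.
By R18 (it is in state P): it is tagged S.
By R27 (it is authenticated, it satisfies condition D): it bypasses inspection.
By R5 (it is tagged S, it satisfies condition Z, it is inspected): it has marker D1.
By R15 (it bypasses inspection, it meets criterion F): it has marker Q1.
By R29 (it has marker D1): it has marker W1.
By R35 (it has marker W1, it is fragmented, it exceeds the size threshold): it carries a valid signature.
By R13 (it has marker Q1, it is rate-limited): it is classified as G1.
By R16 (it carries a valid signature, it is classified as G1): it has attribute F1.
By R23 (it has attribute F1): it meets criterion K.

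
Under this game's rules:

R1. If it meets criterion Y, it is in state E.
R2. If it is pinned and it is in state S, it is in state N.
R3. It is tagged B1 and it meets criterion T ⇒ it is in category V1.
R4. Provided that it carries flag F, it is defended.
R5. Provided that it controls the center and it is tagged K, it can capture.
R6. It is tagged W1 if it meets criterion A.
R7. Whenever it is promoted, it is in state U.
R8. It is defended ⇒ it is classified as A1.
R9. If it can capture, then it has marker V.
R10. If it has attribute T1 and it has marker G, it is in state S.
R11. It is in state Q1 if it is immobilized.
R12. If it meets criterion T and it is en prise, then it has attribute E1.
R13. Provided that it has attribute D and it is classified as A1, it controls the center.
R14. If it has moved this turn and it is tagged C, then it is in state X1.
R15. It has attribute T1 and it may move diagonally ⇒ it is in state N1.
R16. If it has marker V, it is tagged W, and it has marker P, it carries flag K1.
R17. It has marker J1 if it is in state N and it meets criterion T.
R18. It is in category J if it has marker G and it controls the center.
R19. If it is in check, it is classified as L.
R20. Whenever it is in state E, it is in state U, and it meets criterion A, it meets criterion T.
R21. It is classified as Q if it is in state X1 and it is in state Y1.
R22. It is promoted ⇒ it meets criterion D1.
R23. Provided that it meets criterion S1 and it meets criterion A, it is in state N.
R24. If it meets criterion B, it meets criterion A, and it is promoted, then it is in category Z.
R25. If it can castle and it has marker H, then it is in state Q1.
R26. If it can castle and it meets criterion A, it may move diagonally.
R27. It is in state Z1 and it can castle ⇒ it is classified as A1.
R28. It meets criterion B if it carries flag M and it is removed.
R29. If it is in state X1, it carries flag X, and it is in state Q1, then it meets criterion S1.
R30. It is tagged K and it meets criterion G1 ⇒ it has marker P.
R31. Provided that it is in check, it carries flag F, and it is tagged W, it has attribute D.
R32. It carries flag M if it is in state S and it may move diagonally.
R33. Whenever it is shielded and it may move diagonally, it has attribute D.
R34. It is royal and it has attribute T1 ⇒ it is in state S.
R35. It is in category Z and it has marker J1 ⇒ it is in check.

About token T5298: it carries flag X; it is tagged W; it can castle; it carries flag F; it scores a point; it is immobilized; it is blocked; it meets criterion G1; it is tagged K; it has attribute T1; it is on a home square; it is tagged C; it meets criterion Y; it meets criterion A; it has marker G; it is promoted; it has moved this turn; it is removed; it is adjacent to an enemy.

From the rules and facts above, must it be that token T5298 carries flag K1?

By R1 (it meets criterion Y): it is in state E.
By R4 (it carries flag F): it is defended.
By R7 (it is promoted): it is in state U.
By R8 (it is defended): it is classified as A1.
By R10 (it has attribute T1, it has marker G): it is in state S.
By R11 (it is immobilized): it is in state Q1.
By R14 (it has moved this turn, it is tagged C): it is in state X1.
By R20 (it is in state E, it is in state U, it meets criterion A): it meets criterion T.
By R26 (it can castle, it meets criterion A): it may move diagonally.
By R29 (it is in state X1, it carries flag X, it is in state Q1): it meets criterion S1.
By R30 (it is tagged K, it meets criterion G1): it has marker P.
By R32 (it is in state S, it may move diagonally): it carries flag M.
By R23 (it meets criterion S1, it meets criterion A): it is in state N.
By R28 (it carries flag M, it is removed): it meets criterion B.
By R17 (it is in state N, it meets criterion T): it has marker J1.
By R24 (it meets criterion B, it meets criterion A, it is promoted): it is in category Z.
By R35 (it is in category Z, it has marker J1): it is in check.
By R31 (it is in check, it carries flag F, it is tagged W): it has attribute D.
By R13 (it has attribute D, it is classified as A1): it controls the center.
By R5 (it controls the center, it is tagged K): it can capture.
By R9 (it can capture): it has marker V.
By R16 (it has marker V, it is tagged W, it has marker P): it carries flag K1.

Yes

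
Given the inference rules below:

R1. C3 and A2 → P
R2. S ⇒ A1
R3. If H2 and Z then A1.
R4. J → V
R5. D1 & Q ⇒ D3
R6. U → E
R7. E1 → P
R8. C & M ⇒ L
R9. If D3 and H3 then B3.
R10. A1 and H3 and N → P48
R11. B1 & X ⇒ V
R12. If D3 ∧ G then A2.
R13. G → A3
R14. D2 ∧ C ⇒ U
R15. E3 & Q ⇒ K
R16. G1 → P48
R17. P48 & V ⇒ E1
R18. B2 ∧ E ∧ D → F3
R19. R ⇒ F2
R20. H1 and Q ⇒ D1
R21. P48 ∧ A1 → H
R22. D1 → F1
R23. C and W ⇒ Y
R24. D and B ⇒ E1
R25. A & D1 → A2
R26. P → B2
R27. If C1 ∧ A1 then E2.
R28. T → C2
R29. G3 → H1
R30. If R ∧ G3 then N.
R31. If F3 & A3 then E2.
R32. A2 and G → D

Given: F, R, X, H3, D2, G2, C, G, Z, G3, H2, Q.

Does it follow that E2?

No

Forward chaining from the given facts derives: A1, A3, U, F2, H1, N, E, P48, D1, H, F1, D3, B3, A2, D.
Rules concluding E2: R27 needs C1; R31 needs F3 — none of these are established.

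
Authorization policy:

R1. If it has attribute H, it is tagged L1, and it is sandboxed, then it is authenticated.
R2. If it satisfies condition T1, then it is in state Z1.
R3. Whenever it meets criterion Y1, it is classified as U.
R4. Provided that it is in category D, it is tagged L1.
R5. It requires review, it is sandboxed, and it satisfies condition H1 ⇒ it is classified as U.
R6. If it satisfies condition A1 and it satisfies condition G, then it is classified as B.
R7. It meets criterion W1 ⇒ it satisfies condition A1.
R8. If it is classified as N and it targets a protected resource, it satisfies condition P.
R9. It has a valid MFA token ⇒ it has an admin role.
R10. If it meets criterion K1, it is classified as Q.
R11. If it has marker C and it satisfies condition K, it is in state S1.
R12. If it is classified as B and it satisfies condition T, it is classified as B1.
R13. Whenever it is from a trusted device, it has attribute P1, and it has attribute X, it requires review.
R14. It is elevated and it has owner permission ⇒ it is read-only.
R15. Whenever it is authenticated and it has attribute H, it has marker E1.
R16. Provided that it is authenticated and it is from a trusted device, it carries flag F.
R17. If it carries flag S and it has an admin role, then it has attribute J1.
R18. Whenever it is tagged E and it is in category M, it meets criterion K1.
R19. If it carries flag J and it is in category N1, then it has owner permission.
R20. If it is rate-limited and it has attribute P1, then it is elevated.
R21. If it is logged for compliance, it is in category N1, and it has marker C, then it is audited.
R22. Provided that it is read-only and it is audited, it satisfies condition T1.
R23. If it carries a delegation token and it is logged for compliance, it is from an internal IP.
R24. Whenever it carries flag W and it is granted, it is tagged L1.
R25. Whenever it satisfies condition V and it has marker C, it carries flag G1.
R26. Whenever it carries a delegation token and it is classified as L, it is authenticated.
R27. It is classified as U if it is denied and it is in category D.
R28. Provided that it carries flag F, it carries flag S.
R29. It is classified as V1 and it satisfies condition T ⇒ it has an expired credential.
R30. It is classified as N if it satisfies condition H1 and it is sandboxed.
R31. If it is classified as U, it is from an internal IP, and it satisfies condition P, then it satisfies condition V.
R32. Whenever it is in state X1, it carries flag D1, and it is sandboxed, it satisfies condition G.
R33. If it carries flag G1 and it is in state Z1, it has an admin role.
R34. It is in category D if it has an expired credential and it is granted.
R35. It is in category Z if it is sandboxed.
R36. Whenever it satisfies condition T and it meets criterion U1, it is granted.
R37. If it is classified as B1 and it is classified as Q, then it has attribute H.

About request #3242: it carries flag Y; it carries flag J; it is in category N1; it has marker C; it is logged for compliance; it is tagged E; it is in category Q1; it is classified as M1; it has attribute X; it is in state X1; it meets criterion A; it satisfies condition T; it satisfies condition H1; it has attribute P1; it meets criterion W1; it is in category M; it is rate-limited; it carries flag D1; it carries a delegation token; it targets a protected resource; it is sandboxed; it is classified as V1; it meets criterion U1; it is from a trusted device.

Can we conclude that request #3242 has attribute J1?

Yes

By R7 (it meets criterion W1): it satisfies condition A1.
By R13 (it is from a trusted device, it has attribute P1, it has attribute X): it requires review.
By R18 (it is tagged E, it is in category M): it meets criterion K1.
By R19 (it carries flag J, it is in category N1): it has owner permission.
By R20 (it is rate-limited, it has attribute P1): it is elevated.
By R21 (it is logged for compliance, it is in category N1, it has marker C): it is audited.
By R23 (it carries a delegation token, it is logged for compliance): it is from an internal IP.
By R29 (it is classified as V1, it satisfies condition T): it has an expired credential.
By R30 (it satisfies condition H1, it is sandboxed): it is classified as N.
By R32 (it is in state X1, it carries flag D1, it is sandboxed): it satisfies condition G.
By R36 (it satisfies condition T, it meets criterion U1): it is granted.
By R5 (it requires review, it is sandboxed, it satisfies condition H1): it is classified as U.
By R6 (it satisfies condition A1, it satisfies condition G): it is classified as B.
By R8 (it is classified as N, it targets a protected resource): it satisfies condition P.
By R10 (it meets criterion K1): it is classified as Q.
By R12 (it is classified as B, it satisfies condition T): it is classified as B1.
By R14 (it is elevated, it has owner permission): it is read-only.
By R22 (it is read-only, it is audited): it satisfies condition T1.
By R31 (it is classified as U, it is from an internal IP, it satisfies condition P): it satisfies condition V.
By R34 (it has an expired credential, it is granted): it is in category D.
By R37 (it is classified as B1, it is classified as Q): it has attribute H.
By R2 (it satisfies condition T1): it is in state Z1.
By R4 (it is in category D): it is tagged L1.
By R25 (it satisfies condition V, it has marker C): it carries flag G1.
By R33 (it carries flag G1, it is in state Z1): it has an admin role.
By R1 (it has attribute H, it is tagged L1, it is sandboxed): it is authenticated.
By R16 (it is authenticated, it is from a trusted device): it carries flag F.
By R28 (it carries flag F): it carries flag S.
By R17 (it carries flag S, it has an admin role): it has attribute J1.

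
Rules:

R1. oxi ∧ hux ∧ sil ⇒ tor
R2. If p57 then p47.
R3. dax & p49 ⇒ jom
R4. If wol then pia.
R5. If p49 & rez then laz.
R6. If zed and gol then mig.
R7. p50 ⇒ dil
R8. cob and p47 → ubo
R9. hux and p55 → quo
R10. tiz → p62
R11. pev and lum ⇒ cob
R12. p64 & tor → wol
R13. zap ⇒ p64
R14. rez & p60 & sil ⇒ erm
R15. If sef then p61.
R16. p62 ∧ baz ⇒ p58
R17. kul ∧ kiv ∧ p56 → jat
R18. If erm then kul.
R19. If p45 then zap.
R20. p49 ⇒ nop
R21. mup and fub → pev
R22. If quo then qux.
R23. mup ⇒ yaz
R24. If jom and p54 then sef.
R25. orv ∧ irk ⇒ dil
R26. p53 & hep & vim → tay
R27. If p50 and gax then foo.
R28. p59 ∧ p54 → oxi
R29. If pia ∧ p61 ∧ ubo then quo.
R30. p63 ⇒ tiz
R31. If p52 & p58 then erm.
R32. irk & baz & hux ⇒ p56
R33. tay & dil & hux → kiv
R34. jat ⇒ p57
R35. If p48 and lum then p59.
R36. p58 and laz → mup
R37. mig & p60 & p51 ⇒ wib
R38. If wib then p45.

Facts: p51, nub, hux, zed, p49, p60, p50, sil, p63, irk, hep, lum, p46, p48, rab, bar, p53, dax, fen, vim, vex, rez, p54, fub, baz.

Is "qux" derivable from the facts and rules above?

No

Forward chaining from the given facts derives: jom, laz, dil, erm, kul, nop, sef, tay, tiz, p56, kiv, p59, p62, p61, p58, jat, oxi, p57, mup, tor, p47, pev, yaz, cob, ubo.
The only rule concluding qux is R22, which needs quo; that is never established.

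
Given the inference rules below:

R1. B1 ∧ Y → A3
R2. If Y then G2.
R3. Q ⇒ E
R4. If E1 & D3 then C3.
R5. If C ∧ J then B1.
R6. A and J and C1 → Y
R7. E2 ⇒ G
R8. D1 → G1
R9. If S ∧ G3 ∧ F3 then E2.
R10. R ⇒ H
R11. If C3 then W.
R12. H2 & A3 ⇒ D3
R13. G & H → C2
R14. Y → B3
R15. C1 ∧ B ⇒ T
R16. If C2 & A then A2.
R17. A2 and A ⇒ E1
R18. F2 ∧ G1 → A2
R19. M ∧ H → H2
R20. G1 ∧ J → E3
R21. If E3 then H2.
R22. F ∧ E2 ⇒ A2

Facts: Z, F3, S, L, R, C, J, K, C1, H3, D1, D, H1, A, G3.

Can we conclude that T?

Forward chaining from the given facts derives: B1, Y, G1, E2, H, B3, E3, H2, A3, G2, G, D3, C2, A2, E1, C3, W.
The only rule concluding T is R15, which needs B; that is never established.

No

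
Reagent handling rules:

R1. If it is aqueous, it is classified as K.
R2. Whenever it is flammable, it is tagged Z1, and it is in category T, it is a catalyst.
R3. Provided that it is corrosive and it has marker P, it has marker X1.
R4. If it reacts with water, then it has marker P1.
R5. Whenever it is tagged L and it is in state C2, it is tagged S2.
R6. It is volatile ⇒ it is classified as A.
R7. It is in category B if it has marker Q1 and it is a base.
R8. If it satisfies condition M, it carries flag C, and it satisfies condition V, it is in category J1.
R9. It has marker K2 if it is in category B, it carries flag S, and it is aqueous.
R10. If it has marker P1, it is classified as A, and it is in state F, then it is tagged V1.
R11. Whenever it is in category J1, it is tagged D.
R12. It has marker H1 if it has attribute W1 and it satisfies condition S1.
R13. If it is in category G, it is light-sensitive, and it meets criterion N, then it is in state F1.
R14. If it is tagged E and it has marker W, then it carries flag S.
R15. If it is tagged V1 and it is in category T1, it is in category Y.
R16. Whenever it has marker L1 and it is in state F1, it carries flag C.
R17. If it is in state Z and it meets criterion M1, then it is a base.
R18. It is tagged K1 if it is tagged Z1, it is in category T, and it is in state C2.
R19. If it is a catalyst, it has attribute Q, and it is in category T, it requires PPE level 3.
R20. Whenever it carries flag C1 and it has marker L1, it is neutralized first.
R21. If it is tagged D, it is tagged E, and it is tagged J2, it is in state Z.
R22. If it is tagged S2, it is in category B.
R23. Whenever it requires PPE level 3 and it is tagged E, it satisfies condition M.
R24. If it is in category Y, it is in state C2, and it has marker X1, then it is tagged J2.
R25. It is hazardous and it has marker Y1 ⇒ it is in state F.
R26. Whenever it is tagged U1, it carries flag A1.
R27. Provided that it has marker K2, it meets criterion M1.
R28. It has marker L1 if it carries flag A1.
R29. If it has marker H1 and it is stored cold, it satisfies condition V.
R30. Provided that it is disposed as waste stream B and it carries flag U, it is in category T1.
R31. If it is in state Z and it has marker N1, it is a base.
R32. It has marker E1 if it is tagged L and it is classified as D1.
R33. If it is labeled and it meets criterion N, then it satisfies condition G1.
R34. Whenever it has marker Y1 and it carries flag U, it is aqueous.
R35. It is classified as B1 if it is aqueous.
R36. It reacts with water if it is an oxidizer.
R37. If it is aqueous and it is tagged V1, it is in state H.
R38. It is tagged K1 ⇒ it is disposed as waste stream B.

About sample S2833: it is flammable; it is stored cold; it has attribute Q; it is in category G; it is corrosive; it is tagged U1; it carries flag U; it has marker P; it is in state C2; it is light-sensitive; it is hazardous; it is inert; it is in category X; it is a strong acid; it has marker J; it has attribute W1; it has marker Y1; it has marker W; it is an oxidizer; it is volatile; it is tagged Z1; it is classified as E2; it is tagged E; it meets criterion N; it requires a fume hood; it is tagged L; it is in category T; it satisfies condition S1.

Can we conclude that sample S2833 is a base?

Yes

By R2 (it is flammable, it is tagged Z1, it is in category T): it is a catalyst.
By R3 (it is corrosive, it has marker P): it has marker X1.
By R5 (it is tagged L, it is in state C2): it is tagged S2.
By R6 (it is volatile): it is classified as A.
By R12 (it has attribute W1, it satisfies condition S1): it has marker H1.
By R13 (it is in category G, it is light-sensitive, it meets criterion N): it is in state F1.
By R14 (it is tagged E, it has marker W): it carries flag S.
By R18 (it is tagged Z1, it is in category T, it is in state C2): it is tagged K1.
By R19 (it is a catalyst, it has attribute Q, it is in category T): it requires PPE level 3.
By R22 (it is tagged S2): it is in category B.
By R23 (it requires PPE level 3, it is tagged E): it satisfies condition M.
By R25 (it is hazardous, it has marker Y1): it is in state F.
By R26 (it is tagged U1): it carries flag A1.
By R28 (it carries flag A1): it has marker L1.
By R29 (it has marker H1, it is stored cold): it satisfies condition V.
By R34 (it has marker Y1, it carries flag U): it is aqueous.
By R36 (it is an oxidizer): it reacts with water.
By R38 (it is tagged K1): it is disposed as waste stream B.
By R4 (it reacts with water): it has marker P1.
By R9 (it is in category B, it carries flag S, it is aqueous): it has marker K2.
By R10 (it has marker P1, it is classified as A, it is in state F): it is tagged V1.
By R16 (it has marker L1, it is in state F1): it carries flag C.
By R27 (it has marker K2): it meets criterion M1.
By R30 (it is disposed as waste stream B, it carries flag U): it is in category T1.
By R8 (it satisfies condition M, it carries flag C, it satisfies condition V): it is in category J1.
By R11 (it is in category J1): it is tagged D.
By R15 (it is tagged V1, it is in category T1): it is in category Y.
By R24 (it is in category Y, it is in state C2, it has marker X1): it is tagged J2.
By R21 (it is tagged D, it is tagged E, it is tagged J2): it is in state Z.
By R17 (it is in state Z, it meets criterion M1): it is a base.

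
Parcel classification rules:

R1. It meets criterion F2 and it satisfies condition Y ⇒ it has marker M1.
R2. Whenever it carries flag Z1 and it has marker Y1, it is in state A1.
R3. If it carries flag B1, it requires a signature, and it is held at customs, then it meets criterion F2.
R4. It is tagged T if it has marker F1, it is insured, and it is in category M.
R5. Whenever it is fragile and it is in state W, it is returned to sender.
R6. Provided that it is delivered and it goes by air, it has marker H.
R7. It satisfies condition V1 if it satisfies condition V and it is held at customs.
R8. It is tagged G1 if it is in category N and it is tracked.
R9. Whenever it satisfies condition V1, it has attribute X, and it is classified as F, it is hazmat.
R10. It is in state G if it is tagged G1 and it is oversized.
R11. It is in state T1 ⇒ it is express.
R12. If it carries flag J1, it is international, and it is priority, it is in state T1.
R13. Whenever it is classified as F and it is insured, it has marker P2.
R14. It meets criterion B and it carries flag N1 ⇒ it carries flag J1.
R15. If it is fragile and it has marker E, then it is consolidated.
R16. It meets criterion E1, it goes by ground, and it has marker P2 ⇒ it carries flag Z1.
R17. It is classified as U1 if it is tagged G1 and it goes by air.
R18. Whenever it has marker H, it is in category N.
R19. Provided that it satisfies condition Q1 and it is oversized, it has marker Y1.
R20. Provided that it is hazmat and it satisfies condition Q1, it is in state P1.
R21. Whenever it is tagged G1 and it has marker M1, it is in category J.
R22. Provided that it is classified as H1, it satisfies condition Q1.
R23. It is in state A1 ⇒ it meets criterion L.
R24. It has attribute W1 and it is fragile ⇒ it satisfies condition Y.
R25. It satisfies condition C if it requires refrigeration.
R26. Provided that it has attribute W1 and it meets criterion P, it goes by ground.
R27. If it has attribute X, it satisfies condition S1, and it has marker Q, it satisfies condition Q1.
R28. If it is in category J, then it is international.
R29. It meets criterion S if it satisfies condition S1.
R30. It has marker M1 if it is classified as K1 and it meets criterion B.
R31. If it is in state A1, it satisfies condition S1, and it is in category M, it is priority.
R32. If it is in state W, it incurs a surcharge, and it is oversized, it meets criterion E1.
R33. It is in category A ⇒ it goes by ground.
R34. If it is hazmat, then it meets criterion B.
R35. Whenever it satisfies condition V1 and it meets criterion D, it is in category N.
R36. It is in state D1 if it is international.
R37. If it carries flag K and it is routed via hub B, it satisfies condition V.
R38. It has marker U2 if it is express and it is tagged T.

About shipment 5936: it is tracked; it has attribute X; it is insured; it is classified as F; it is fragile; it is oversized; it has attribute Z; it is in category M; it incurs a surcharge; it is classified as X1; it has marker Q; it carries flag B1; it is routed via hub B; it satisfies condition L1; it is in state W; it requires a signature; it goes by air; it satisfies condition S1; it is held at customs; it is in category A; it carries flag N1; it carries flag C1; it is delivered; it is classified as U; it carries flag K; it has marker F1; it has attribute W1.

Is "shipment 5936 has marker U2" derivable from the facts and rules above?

Yes

By R3 (it carries flag B1, it requires a signature, it is held at customs): it meets criterion F2.
By R4 (it has marker F1, it is insured, it is in category M): it is tagged T.
By R6 (it is delivered, it goes by air): it has marker H.
By R13 (it is classified as F, it is insured): it has marker P2.
By R18 (it has marker H): it is in category N.
By R24 (it has attribute W1, it is fragile): it satisfies condition Y.
By R27 (it has attribute X, it satisfies condition S1, it has marker Q): it satisfies condition Q1.
By R32 (it is in state W, it incurs a surcharge, it is oversized): it meets criterion E1.
By R33 (it is in category A): it goes by ground.
By R37 (it carries flag K, it is routed via hub B): it satisfies condition V.
By R1 (it meets criterion F2, it satisfies condition Y): it has marker M1.
By R7 (it satisfies condition V, it is held at customs): it satisfies condition V1.
By R8 (it is in category N, it is tracked): it is tagged G1.
By R9 (it satisfies condition V1, it has attribute X, it is classified as F): it is hazmat.
By R16 (it meets criterion E1, it goes by ground, it has marker P2): it carries flag Z1.
By R19 (it satisfies condition Q1, it is oversized): it has marker Y1.
By R21 (it is tagged G1, it has marker M1): it is in category J.
By R28 (it is in category J): it is international.
By R34 (it is hazmat): it meets criterion B.
By R2 (it carries flag Z1, it has marker Y1): it is in state A1.
By R14 (it meets criterion B, it carries flag N1): it carries flag J1.
By R31 (it is in state A1, it satisfies condition S1, it is in category M): it is priority.
By R12 (it carries flag J1, it is international, it is priority): it is in state T1.
By R11 (it is in state T1): it is express.
By R38 (it is express, it is tagged T): it has marker U2.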